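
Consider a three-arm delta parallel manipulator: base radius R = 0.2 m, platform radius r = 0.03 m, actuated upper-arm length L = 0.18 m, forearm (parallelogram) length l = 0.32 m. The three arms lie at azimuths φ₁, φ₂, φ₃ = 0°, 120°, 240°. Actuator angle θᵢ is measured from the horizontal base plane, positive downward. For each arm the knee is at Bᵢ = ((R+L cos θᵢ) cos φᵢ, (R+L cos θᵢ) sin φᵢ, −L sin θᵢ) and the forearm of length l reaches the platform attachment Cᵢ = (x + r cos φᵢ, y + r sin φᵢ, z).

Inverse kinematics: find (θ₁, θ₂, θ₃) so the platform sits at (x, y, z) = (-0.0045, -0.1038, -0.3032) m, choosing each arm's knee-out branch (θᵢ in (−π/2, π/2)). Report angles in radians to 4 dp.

θ₁ = 1.0475, θ₂ = 1.3966, θ₃ = 0.5235

rotate P by −φ1: (-0.0045, -0.1038, -0.3032)
  A=0.1745, B=-0.3032, C=(l²−L²−A²−y'²−z²)/(2L)=-0.1754
  √(A²+B²)=0.3498;  θ1 = -1.0486+2.0961 ≈ 1.0475
φ2=120.0° → target in arm frame (-0.0876, 0.0558)
  e−x'=0.2576;  (l²−L²−(e−x')²−y'²−z²)/2L = -0.2540
  √(A²+B²)=0.3979;  θ2 = -0.8664+2.2630 ≈ 1.3966
rotate P by −φ3: (0.0921, 0.0480, -0.3032)
  A cos θ + B sin θ = C:  0.0779·cos θ + -0.3032·sin θ = -0.0842
  γ=atan2(-0.3032,0.0779)=-1.3194;  ψ=arccos(-0.2688)=1.8430;  θ3=γ+ψ≈0.5235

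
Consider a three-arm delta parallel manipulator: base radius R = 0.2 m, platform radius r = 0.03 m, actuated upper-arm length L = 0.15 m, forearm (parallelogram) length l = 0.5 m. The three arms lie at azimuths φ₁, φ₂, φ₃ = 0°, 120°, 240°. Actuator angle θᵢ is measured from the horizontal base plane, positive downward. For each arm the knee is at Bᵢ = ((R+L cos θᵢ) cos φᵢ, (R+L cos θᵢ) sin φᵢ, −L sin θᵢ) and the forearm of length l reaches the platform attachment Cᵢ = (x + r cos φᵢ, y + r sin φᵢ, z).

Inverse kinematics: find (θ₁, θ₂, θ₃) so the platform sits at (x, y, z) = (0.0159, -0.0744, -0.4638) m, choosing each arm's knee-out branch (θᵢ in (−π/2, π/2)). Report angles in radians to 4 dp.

rotate P by −φ1: (0.0159, -0.0744, -0.4638)
  A cos θ + B sin θ = C:  0.1541·cos θ + -0.4638·sin θ = -0.0563
  θ1 = atan2(B,A) + arccos(C/0.4887) = 0.4363
arm 2 (φ=120.0°): x'=-0.0724, y'=0.0234
  e−x'=0.2424;  (l²−L²−(e−x')²−y'²−z²)/2L = -0.1564
  √(A²+B²)=0.5233;  θ2 = -1.0892+1.8742 ≈ 0.7850
rotate P by −φ3: (0.0565, 0.0510, -0.4638)
  e−x'=0.1135;  (l²−L²−(e−x')²−y'²−z²)/2L = -0.0103
  θ3 = atan2(B,A) + arccos(C/0.4775) = 0.2616

θ₁ = 0.4363, θ₂ = 0.7850, θ₃ = 0.2616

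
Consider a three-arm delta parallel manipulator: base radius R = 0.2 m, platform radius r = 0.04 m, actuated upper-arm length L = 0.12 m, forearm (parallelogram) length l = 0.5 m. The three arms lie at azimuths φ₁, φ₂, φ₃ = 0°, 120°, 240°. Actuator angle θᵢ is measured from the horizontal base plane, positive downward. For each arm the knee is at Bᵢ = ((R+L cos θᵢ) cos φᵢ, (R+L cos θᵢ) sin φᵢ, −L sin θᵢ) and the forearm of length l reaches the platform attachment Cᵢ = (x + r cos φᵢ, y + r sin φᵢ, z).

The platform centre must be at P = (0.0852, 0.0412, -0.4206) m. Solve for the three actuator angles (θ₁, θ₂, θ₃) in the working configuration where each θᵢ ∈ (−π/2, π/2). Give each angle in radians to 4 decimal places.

arm 1 (φ=0.0°): x'=0.0852, y'=0.0412
  A cos θ + B sin θ = C:  0.0748·cos θ + -0.4206·sin θ = 0.2142
  γ=atan2(-0.4206,0.0748)=-1.3948;  ψ=arccos(0.5014)=1.0456;  θ1=γ+ψ≈-0.3492
φ2=120.0° → target in arm frame (-0.0069, -0.0944)
  A=0.1669, B=-0.4206, C=(l²−L²−A²−y'²−z²)/(2L)=0.0914
  √(A²+B²)=0.4525;  θ2 = -1.1930+1.3675 ≈ 0.1745
rotate P by −φ3: (-0.0783, 0.0532, -0.4206)
  A=0.2383, B=-0.4206, C=(l²−L²−A²−y'²−z²)/(2L)=-0.0038
  √(A²+B²)=0.4834;  θ3 = -1.0554+1.5786 ≈ 0.5233

θ₁ = -0.3492, θ₂ = 0.1745, θ₃ = 0.5233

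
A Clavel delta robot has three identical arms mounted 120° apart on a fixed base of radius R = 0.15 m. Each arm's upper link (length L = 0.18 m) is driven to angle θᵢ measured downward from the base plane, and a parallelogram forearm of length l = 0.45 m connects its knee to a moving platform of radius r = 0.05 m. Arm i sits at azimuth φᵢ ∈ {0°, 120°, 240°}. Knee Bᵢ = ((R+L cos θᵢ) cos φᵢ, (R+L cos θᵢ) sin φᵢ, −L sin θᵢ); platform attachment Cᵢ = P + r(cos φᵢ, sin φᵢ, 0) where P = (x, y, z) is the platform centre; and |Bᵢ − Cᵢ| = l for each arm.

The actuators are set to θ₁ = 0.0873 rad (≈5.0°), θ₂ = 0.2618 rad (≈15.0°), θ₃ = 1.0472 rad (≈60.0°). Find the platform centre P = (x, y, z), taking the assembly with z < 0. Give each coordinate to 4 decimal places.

centre 1 = (0.2793·cos0.0°, 0.2793·sin0.0°, -0.0157) = (0.2793, 0.0000, -0.0157)
centre 2 = (0.2739·cos120.0°, 0.2739·sin120.0°, -0.0466) = (-0.1369, 0.2372, -0.0466)
centre 3 = (0.1900·cos240.0°, 0.1900·sin240.0°, -0.1559) = (-0.0950, -0.1645, -0.1559)
|centre ₂|²−|centre ₁|² = -0.0011;  |centre ₃|²−|centre ₁|² = -0.0179
[-0.8325 0.4744 -0.0618]·P = -0.0011;  [-0.7486 -0.3291 -0.2804]·P = -0.0179
Cramer: x(z) = 0.0140-0.2437z;  y(z) = 0.0223-0.2975z
quadratic in z: (1.1479)z²+(0.1474)z+(-0.1314)=0, √Δ=0.7906 → z ∈ {-0.4086, 0.2801}; z = -0.4086 (taking z<0)
x = 0.1136, y = 0.1439

(0.1136, 0.1439, -0.4086)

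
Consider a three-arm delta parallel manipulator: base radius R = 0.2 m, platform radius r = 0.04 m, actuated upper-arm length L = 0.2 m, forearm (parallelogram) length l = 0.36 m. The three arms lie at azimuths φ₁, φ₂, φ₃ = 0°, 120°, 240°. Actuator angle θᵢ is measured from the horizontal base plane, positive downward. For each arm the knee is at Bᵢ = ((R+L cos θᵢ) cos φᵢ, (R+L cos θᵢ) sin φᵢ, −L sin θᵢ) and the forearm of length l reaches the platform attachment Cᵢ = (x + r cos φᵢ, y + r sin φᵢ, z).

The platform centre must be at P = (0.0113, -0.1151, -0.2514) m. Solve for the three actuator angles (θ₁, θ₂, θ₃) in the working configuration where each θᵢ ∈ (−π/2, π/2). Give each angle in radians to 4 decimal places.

arm 1 (φ=0.0°): x'=0.0113, y'=-0.1151
  e−x'=0.1487;  (l²−L²−(e−x')²−y'²−z²)/2L = -0.0224
  √(A²+B²)=0.2921;  θ1 = -1.0367+1.6476 ≈ 0.6109
rotate P by −φ2: (-0.1053, 0.0478, -0.2514)
  e−x'=0.2653;  (l²−L²−(e−x')²−y'²−z²)/2L = -0.1157
  θ2 = atan2(B,A) + arccos(C/0.3655) = 1.1344
arm 3 (φ=240.0°): x'=0.0940, y'=0.0673
  A=0.0660, B=-0.2514, C=(l²−L²−A²−y'²−z²)/(2L)=0.0438
  γ=atan2(-0.2514,0.0660)=-1.3142;  ψ=arccos(0.1684)=1.4015;  θ3=γ+ψ≈0.0874

θ₁ = 0.6109, θ₂ = 1.1344, θ₃ = 0.0874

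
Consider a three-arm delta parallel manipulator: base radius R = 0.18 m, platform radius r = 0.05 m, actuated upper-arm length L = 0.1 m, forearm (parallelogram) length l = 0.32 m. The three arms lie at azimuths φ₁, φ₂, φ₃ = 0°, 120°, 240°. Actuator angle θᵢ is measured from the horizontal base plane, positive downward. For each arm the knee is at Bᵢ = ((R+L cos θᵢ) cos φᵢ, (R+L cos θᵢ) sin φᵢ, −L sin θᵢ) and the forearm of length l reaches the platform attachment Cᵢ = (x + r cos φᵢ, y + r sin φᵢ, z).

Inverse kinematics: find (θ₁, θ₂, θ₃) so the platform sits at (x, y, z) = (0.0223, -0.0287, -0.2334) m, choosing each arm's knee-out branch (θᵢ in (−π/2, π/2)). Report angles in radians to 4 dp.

θ₁ = -0.0867, θ₂ = 0.4367, θ₃ = -0.0002

φ1=0.0° → target in arm frame (0.0223, -0.0287)
  A cos θ + B sin θ = C:  0.1077·cos θ + -0.2334·sin θ = 0.1275
  √(A²+B²)=0.2571;  θ1 = -1.1385+1.0518 ≈ -0.0867
rotate P by −φ2: (-0.0360, -0.0050, -0.2334)
  A cos θ + B sin θ = C:  0.1660·cos θ + -0.2334·sin θ = 0.0517
  γ=atan2(-0.2334,0.1660)=-0.9526;  ψ=arccos(0.1805)=1.3893;  θ2=γ+ψ≈0.4367
φ3=240.0° → target in arm frame (0.0137, 0.0337)
  e−x'=0.1163;  (l²−L²−(e−x')²−y'²−z²)/2L = 0.1163
  θ3 = atan2(B,A) + arccos(C/0.2608) = -0.0002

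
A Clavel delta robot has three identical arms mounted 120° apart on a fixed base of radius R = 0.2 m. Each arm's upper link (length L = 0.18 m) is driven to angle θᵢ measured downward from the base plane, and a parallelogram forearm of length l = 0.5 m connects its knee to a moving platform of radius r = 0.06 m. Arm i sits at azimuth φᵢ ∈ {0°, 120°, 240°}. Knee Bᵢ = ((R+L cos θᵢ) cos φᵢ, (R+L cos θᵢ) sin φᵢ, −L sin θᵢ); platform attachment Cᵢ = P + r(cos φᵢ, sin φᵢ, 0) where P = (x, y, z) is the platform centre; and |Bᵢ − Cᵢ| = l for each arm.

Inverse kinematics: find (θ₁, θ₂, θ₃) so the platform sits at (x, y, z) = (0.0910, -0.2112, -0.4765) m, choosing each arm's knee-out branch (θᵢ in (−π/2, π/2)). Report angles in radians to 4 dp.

θ₁ = 0.4360, θ₂ = 1.3962, θ₃ = 0.2616

arm 1 (φ=0.0°): x'=0.0910, y'=-0.2112
  A=0.0490, B=-0.4765, C=(l²−L²−A²−y'²−z²)/(2L)=-0.1568
  γ=atan2(-0.4765,0.0490)=-1.4683;  ψ=arccos(-0.3274)=1.9043;  θ1=γ+ψ≈0.4360
rotate P by −φ2: (-0.2284, 0.0268, -0.4765)
  A=0.3684, B=-0.4765, C=(l²−L²−A²−y'²−z²)/(2L)=-0.4053
  √(A²+B²)=0.6023;  θ2 = -0.9126+2.3088 ≈ 1.3962
arm 3 (φ=240.0°): x'=0.1374, y'=0.1844
  A cos θ + B sin θ = C:  0.0026·cos θ + -0.4765·sin θ = -0.1207
  γ=atan2(-0.4765,0.0026)=-1.5653;  ψ=arccos(-0.2534)=1.8270;  θ3=γ+ψ≈0.2616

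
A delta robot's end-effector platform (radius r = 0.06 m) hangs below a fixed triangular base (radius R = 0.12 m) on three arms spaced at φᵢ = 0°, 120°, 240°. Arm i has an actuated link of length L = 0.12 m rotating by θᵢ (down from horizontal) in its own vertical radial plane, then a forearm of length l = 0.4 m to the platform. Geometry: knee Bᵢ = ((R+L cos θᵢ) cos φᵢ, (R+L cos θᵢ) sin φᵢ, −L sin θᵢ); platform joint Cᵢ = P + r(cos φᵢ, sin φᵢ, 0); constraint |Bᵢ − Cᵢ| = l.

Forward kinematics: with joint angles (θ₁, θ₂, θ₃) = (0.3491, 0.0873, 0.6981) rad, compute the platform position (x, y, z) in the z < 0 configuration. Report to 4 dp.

(0.0104, 0.0976, -0.3934)

centre 1 = (0.1728·cos0.0°, 0.1728·sin0.0°, -0.0410) = (0.1728, 0.0000, -0.0410)
centre 2 = (0.1795·cos120.0°, 0.1795·sin120.0°, -0.0105) = (-0.0898, 0.1555, -0.0105)
arm 3 at φ=240.0°: e+L cos θ3 = 0.1519;  centre 3 = (-0.0760, -0.1316, -0.0771)
subtract pairs → two planes through P
linear system: -0.5251x+0.3110y = 0.0008−0.0612z; -0.4975x+-0.2631y = -0.0025−-0.0722z
det = 0.2929;  x = 0.0019+-0.0217z,  y = 0.0059+-0.2333z
quadratic in z: (1.0549)z²+(0.0868)z+(-0.1291)=0, √Δ=0.7431 → z ∈ {-0.3934, 0.3111}; z = -0.3934 (taking z<0)
x = 0.0104, y = 0.0976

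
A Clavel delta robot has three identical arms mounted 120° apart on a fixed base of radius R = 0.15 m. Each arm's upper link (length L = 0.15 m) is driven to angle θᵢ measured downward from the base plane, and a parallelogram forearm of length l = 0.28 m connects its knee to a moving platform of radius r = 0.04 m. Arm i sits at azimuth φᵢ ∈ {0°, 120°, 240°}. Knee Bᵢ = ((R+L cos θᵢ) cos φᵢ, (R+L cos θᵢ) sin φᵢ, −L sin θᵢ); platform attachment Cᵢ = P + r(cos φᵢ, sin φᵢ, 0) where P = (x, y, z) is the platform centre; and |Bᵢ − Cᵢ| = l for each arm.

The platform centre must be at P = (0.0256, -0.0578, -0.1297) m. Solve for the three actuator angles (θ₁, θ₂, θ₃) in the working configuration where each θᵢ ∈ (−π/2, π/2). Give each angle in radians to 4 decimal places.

θ₁ = -0.0872, θ₂ = 0.7854, θ₃ = -0.2627

φ1=0.0° → target in arm frame (0.0256, -0.0578)
  A=0.0844, B=-0.1297, C=(l²−L²−A²−y'²−z²)/(2L)=0.0954
  γ=atan2(-0.1297,0.0844)=-0.9939;  ψ=arccos(0.6164)=0.9067;  θ1=γ+ψ≈-0.0872
φ2=120.0° → target in arm frame (-0.0629, 0.0067)
  A=0.1729, B=-0.1297, C=(l²−L²−A²−y'²−z²)/(2L)=0.0305
  √(A²+B²)=0.2161;  θ2 = -0.6437+1.4291 ≈ 0.7854
arm 3 (φ=240.0°): x'=0.0373, y'=0.0511
  e−x'=0.0727;  (l²−L²−(e−x')²−y'²−z²)/2L = 0.1039
  √(A²+B²)=0.1487;  θ3 = -1.0597+0.7970 ≈ -0.2627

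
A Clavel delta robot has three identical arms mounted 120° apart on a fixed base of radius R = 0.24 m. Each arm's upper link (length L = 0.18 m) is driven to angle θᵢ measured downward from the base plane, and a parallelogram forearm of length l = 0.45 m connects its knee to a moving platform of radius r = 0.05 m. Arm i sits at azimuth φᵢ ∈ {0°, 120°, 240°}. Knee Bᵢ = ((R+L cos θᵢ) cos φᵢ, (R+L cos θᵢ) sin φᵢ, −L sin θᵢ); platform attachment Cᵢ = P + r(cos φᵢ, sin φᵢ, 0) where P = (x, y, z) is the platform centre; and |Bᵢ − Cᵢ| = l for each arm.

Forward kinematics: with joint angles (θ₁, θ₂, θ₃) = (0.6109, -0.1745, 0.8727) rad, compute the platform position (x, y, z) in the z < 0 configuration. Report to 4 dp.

(-0.0270, 0.1172, -0.3397)

arm 1 at φ=0.0°: e+L cos θ1 = 0.3374;  S1 = (0.3374, 0.0000, -0.1032)
S2 = (0.3673·cos120.0°, 0.3673·sin120.0°, 0.0313) = (-0.1836, 0.3181, 0.0313)
S3 = (0.3057·cos240.0°, 0.3057·sin240.0°, -0.1379) = (-0.1528, -0.2647, -0.1379)
|S₂|²−|S₁|² = 0.0113;  |S₃|²−|S₁|² = -0.0121
[-1.0422 0.6361 0.2690]·P = 0.0113;  [-0.9806 -0.5295 -0.0693]·P = -0.0121
det = 1.1756;  x = 0.0014+0.0837z,  y = 0.0201+-0.2858z
sphere 1 gives Az²+Bz+C=0 with A=1.0887, B=0.1388, C=-0.0785;  B²−4AC=0.3612;  roots -0.3397, 0.2123;  negative root z = -0.3397
x = -0.0270, y = 0.1172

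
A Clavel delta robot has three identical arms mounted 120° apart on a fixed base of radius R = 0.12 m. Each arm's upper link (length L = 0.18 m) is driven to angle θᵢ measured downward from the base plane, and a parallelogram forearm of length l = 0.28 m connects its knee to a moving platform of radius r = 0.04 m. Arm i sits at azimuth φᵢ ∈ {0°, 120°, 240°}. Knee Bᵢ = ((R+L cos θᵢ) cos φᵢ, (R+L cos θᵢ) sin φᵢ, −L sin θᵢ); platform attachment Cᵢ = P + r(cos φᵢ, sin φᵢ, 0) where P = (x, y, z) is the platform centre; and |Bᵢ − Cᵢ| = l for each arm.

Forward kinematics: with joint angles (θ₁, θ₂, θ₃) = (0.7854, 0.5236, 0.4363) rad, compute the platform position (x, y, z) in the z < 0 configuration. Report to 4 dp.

(-0.0422, -0.0096, -0.2541)

φ1=0.0°: virtual centre (0.2073, 0.0000, -0.1273), radius l
S2 = (0.2359·cos120.0°, 0.2359·sin120.0°, -0.0900) = (-0.1179, 0.2043, -0.0900)
S3 = (0.2431·cos240.0°, 0.2431·sin240.0°, -0.0761) = (-0.1216, -0.2106, -0.0761)
subtract pairs → two planes through P
linear system: -0.6504x+0.4086y = 0.0046−0.0746z; -0.6577x+-0.4211y = 0.0057−0.1024z
Cramer: x(z) = -0.0079+0.1350z;  y(z) = -0.0013+0.0324z
sphere 1 gives Az²+Bz+C=0 with A=1.0193, B=0.1964, C=-0.0159;  B²−4AC=0.1034;  roots -0.2541, 0.0614;  negative root z = -0.2541
x = -0.0422, y = -0.0096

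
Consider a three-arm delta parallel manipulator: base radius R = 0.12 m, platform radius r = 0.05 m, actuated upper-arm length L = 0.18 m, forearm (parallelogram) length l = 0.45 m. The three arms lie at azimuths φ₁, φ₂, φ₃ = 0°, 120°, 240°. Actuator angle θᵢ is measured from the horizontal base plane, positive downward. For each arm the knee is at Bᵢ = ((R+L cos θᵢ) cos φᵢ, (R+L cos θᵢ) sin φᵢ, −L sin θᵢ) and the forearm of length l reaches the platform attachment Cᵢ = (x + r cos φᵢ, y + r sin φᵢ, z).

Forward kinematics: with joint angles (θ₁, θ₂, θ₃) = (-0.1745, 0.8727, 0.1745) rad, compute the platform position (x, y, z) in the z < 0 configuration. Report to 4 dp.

O1 = (0.2473·cos0.0°, 0.2473·sin0.0°, 0.0313) = (0.2473, 0.0000, 0.0313)
φ2=120.0°: virtual centre (-0.0928, 0.1608, -0.1379), radius l
O3 = (0.2473·cos240.0°, 0.2473·sin240.0°, -0.0313) = (-0.1236, -0.2141, -0.0313)
subtract pairs → two planes through P
[-0.6802 0.3216 -0.3383]·P = -0.0086;  [-0.7418 -0.4283 -0.1250]·P = 0.0000
det = 0.5299;  x = 0.0070+-0.3493z,  y = -0.0121+0.3131z
quadratic in z: (1.2200)z²+(0.0978)z+(-0.1436)=0, √Δ=0.8429 → z ∈ {-0.3855, 0.3054}; z = -0.3855 (taking z<0)
x = 0.1416, y = -0.1328

(0.1416, -0.1328, -0.3855)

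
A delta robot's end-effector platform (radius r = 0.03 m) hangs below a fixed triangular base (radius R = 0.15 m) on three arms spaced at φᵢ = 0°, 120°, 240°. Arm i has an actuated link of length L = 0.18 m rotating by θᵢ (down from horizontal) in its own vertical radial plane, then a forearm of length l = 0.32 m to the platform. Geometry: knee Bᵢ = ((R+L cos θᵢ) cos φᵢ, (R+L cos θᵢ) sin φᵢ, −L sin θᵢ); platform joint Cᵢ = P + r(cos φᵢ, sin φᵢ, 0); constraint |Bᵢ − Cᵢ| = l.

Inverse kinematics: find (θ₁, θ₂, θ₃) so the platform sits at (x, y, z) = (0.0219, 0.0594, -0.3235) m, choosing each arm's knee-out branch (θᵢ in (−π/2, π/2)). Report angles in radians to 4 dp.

rotate P by −φ1: (0.0219, 0.0594, -0.3235)
  A cos θ + B sin θ = C:  0.0981·cos θ + -0.3235·sin θ = -0.1328
  √(A²+B²)=0.3380;  θ1 = -1.2764+1.9745 ≈ 0.6981
rotate P by −φ2: (0.0405, -0.0487, -0.3235)
  A cos θ + B sin θ = C:  0.0795·cos θ + -0.3235·sin θ = -0.1204
  θ2 = atan2(B,A) + arccos(C/0.3331) = 0.6108
rotate P by −φ3: (-0.0624, -0.0107, -0.3235)
  e−x'=0.1824;  (l²−L²−(e−x')²−y'²−z²)/2L = -0.1890
  √(A²+B²)=0.3714;  θ3 = -1.0574+2.1047 ≈ 1.0473

θ₁ = 0.6981, θ₂ = 0.6108, θ₃ = 1.0473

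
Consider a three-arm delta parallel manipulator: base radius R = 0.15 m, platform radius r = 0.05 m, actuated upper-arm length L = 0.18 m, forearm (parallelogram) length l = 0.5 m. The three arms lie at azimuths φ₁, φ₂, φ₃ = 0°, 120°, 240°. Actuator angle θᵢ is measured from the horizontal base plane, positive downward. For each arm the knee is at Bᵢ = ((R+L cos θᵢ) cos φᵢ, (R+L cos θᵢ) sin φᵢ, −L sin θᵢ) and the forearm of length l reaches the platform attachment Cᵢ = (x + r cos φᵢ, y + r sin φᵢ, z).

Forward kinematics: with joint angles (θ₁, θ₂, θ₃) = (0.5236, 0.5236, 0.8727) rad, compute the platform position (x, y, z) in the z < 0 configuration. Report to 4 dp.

(0.0432, 0.0749, -0.5363)

arm 1 at φ=0.0°: ρ1 = 0.2559;  centre 1 = (0.2559, 0.0000, -0.0900)
φ2=120.0°: virtual centre (-0.1279, 0.2216, -0.0900), radius l
centre 3 = (0.2157·cos240.0°, 0.2157·sin240.0°, -0.1379) = (-0.1078, -0.1868, -0.1379)
subtract pairs → two planes through P
[-0.7677 0.4432 0.0000]·P = 0.0000;  [-0.7275 -0.3736 -0.0958]·P = -0.0080
det = 0.6092;  x = 0.0058+-0.0697z,  y = 0.0101+-0.1207z
into |P−centre ₁|² = l²: 1.0194z² + 0.2124z + -0.1793 = 0;  Δ = 0.7762;  z = -0.5363 or 0.3279 → z<0 root = -0.5363
x = 0.0432, y = 0.0749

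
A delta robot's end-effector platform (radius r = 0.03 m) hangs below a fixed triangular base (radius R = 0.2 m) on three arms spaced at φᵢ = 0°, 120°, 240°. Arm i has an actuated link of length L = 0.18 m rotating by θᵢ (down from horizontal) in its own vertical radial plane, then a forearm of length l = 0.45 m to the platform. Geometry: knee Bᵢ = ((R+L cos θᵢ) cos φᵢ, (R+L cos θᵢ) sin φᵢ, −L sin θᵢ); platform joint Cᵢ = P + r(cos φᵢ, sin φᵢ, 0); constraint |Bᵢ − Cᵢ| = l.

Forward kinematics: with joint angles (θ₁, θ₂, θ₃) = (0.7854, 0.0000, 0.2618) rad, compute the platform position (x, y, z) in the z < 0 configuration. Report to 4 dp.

(-0.0944, 0.0282, -0.3470)

O1 = (0.2973·cos0.0°, 0.2973·sin0.0°, -0.1273) = (0.2973, 0.0000, -0.1273)
φ2=120.0°: virtual centre (-0.1750, 0.3031, 0.0000), radius l
O3 = (0.3439·cos240.0°, 0.3439·sin240.0°, -0.0466) = (-0.1719, -0.2978, -0.0466)
eliminate P² terms by subtracting sphere 1 from 2 and 3
plane₁₂: -0.9446x+0.6062y+0.2546z = 0.0179
Cramer: x(z) = -0.0179+0.2205z;  y(z) = 0.0016-0.0764z
quadratic in z: (1.0544)z²+(0.1153)z+(-0.0869)=0, √Δ=0.6165 → z ∈ {-0.3470, 0.2376}; z = -0.3470 (taking z<0)
x = -0.0944, y = 0.0282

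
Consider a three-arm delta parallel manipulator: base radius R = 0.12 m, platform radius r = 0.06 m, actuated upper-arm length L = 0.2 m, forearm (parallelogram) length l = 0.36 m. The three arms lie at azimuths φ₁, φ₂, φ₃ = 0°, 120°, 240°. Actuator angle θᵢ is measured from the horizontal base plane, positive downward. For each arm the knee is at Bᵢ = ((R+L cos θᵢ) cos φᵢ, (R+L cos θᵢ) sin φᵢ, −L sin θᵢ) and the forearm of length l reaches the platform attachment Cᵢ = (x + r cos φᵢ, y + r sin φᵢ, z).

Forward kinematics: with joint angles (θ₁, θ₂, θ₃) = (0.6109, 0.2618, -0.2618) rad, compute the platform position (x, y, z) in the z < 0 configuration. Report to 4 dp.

S1 = (0.2238·cos0.0°, 0.2238·sin0.0°, -0.1147) = (0.2238, 0.0000, -0.1147)
arm 2 at φ=120.0°: (R−r)+L cos θ2 = 0.2532;  S2 = (-0.1266, 0.2193, -0.0518)
φ3=240.0°: virtual centre (-0.1266, -0.2193, 0.0518), radius l
|S₂|²−|S₁|² = 0.0035;  |S₃|²−|S₁|² = 0.0035
plane₁₂: -0.7008x+0.4385y+0.1259z = 0.0035
det = 0.6147;  x = -0.0050+0.3274z,  y = 0.0000+0.2361z
into |P−S₁|² = l²: 1.1629z² + 0.0796z + -0.0641 = 0;  Δ = 0.3043;  z = -0.2714 or 0.2030 → z<0 root = -0.2714
x = -0.0939, y = -0.0641

(-0.0939, -0.0641, -0.2714)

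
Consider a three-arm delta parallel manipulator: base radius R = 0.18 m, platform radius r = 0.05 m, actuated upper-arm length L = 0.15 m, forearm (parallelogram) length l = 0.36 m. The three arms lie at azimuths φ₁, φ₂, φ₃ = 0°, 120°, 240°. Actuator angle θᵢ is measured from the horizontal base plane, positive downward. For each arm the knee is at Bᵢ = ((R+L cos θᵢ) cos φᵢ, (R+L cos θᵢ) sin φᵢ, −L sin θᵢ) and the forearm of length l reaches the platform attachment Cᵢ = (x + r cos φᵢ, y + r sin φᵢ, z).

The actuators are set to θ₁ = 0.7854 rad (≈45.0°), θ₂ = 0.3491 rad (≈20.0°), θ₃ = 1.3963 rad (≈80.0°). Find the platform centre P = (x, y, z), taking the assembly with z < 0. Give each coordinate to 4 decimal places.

(0.0217, 0.1377, -0.3604)

φ1=0.0°: virtual centre (0.2361, 0.0000, -0.1061), radius l
centre 2 = (0.2710·cos120.0°, 0.2710·sin120.0°, -0.0513) = (-0.1355, 0.2347, -0.0513)
centre 3 = (0.1560·cos240.0°, 0.1560·sin240.0°, -0.1477) = (-0.0780, -0.1351, -0.1477)
|centre ₂|²−|centre ₁|² = 0.0091;  |centre ₃|²−|centre ₁|² = -0.0208
plane₁₂: -0.7431x+0.4693y+0.1095z = 0.0091
Cramer: x(z) = 0.0148-0.0192z;  y(z) = 0.0427-0.2637z
sphere 1 gives Az²+Bz+C=0 with A=1.0699, B=0.1981, C=-0.0675;  B²−4AC=0.3283;  roots -0.3604, 0.1752;  negative root z = -0.3604
x = 0.0217, y = 0.1377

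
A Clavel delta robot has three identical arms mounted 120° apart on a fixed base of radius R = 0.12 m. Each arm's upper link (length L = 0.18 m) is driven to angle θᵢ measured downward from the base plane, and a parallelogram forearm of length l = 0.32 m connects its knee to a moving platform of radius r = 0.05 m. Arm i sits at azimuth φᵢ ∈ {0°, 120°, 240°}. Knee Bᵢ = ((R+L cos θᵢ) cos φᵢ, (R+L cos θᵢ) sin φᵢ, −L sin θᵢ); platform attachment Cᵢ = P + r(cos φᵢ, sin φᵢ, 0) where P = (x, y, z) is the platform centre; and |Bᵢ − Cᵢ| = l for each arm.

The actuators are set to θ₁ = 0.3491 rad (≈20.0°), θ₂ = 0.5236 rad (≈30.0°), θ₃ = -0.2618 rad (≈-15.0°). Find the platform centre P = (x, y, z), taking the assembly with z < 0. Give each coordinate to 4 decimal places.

(-0.0229, -0.0790, -0.2275)

φ1=0.0°: virtual centre (0.2391, 0.0000, -0.0616), radius l
centre 2 = (0.2259·cos120.0°, 0.2259·sin120.0°, -0.0900) = (-0.1129, 0.1956, -0.0900)
centre 3 = (0.2439·cos240.0°, 0.2439·sin240.0°, 0.0466) = (-0.1219, -0.2112, 0.0466)
|centre ₂|²−|centre ₁|² = -0.0019;  |centre ₃|²−|centre ₁|² = 0.0007
plane₁₂: -0.7042x+0.3912y+-0.0569z = -0.0019
Cramer: x(z) = 0.0009+0.1045z;  y(z) = -0.0031+0.3334z
quadratic in z: (1.1221)z²+(0.0713)z+(-0.0418)=0, √Δ=0.4392 → z ∈ {-0.2275, 0.1639}; z = -0.2275 (taking z<0)
x = -0.0229, y = -0.0790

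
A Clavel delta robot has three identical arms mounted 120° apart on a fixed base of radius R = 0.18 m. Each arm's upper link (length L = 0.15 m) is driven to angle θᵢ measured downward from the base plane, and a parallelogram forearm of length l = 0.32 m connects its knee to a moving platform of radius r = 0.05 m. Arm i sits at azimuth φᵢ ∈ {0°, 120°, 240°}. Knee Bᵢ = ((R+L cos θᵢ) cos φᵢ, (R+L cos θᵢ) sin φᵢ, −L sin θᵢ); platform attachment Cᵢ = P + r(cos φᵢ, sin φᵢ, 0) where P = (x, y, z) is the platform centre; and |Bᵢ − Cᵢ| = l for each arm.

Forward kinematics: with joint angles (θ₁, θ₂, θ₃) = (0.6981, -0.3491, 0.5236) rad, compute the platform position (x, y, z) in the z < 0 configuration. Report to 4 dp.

arm 1 at φ=0.0°: ρ1 = 0.2449;  O1 = (0.2449, 0.0000, -0.0964)
arm 2 at φ=120.0°: ρ2 = 0.2710;  O2 = (-0.1355, 0.2347, 0.0513)
arm 3 at φ=240.0°: ρ3 = 0.2599;  O3 = (-0.1300, -0.2251, -0.0750)
subtract pairs → two planes through P
plane₁₂: -0.7608x+0.4693y+0.2954z = 0.0068
det = 0.6943;  x = -0.0070+0.2205z,  y = 0.0030+-0.2721z
quadratic in z: (1.1227)z²+(0.0801)z+(-0.0296)=0, √Δ=0.3734 → z ∈ {-0.2020, 0.1306}; z = -0.2020 (taking z<0)
x = -0.0516, y = 0.0580

(-0.0516, 0.0580, -0.2020)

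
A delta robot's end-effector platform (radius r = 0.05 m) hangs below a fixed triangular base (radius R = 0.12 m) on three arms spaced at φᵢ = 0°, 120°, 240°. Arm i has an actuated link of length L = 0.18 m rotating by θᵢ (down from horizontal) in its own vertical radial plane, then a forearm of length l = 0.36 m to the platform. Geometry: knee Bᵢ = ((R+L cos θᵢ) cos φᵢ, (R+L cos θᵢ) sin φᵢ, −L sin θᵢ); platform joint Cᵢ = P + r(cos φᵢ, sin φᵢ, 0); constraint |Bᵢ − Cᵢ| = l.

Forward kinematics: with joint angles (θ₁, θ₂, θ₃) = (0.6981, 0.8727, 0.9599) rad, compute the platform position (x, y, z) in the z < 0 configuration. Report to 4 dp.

arm 1 at φ=0.0°: (R−r)+L cos θ1 = 0.2079;  S1 = (0.2079, 0.0000, -0.1157)
arm 2 at φ=120.0°: (R−r)+L cos θ2 = 0.1857;  S2 = (-0.0928, 0.1608, -0.1379)
φ3=240.0°: virtual centre (-0.0866, -0.1500, -0.1474), radius l
|S₂|²−|S₁|² = -0.0031;  |S₃|²−|S₁|² = -0.0049
[-0.6015 0.3216 -0.0444]·P = -0.0031;  [-0.5890 -0.3001 -0.0635]·P = -0.0049
det = 0.3699;  x = 0.0067+-0.0912z,  y = 0.0029+-0.0326z
quadratic in z: (1.0094)z²+(0.2679)z+(-0.0757)=0, √Δ=0.6145 → z ∈ {-0.4371, 0.1717}; z = -0.4371 (taking z<0)
x = 0.0466, y = 0.0172

(0.0466, 0.0172, -0.4371)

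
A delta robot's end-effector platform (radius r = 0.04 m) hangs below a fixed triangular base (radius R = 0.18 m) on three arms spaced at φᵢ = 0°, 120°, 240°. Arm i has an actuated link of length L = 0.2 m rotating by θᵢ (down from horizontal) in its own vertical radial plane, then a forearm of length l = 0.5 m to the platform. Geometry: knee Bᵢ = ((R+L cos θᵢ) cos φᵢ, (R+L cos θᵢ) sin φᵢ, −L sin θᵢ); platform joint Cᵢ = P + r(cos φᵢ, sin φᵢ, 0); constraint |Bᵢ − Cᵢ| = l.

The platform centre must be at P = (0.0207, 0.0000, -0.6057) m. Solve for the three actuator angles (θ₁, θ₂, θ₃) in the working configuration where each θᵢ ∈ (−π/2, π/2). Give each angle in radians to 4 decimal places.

θ₁ = 0.9600, θ₂ = 1.0475, θ₃ = 1.0475

rotate P by −φ1: (0.0207, 0.0000, -0.6057)
  A=0.1193, B=-0.6057, C=(l²−L²−A²−y'²−z²)/(2L)=-0.4278
  √(A²+B²)=0.6173;  θ1 = -1.3763+2.3363 ≈ 0.9600
φ2=120.0° → target in arm frame (-0.0103, -0.0179)
  A cos θ + B sin θ = C:  0.1503·cos θ + -0.6057·sin θ = -0.4495
  γ=atan2(-0.6057,0.1503)=-1.3275;  ψ=arccos(-0.7203)=2.3750;  θ2=γ+ψ≈1.0475
rotate P by −φ3: (-0.0104, 0.0179, -0.6057)
  A=0.1503, B=-0.6057, C=(l²−L²−A²−y'²−z²)/(2L)=-0.4495
  θ3 = atan2(B,A) + arccos(C/0.6241) = 1.0475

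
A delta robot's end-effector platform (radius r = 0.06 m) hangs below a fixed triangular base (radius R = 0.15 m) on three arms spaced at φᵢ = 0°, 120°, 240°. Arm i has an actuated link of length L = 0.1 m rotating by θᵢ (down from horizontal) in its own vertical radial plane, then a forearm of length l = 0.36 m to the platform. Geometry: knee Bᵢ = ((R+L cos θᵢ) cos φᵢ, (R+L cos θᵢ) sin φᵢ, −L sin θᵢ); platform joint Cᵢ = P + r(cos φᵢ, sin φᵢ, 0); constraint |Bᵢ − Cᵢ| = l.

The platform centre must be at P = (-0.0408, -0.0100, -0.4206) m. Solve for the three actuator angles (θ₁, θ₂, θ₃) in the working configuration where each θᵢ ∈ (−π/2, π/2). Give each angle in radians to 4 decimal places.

φ1=0.0° → target in arm frame (-0.0408, -0.0100)
  A cos θ + B sin θ = C:  0.1308·cos θ + -0.4206·sin θ = -0.3726
  θ1 = atan2(B,A) + arccos(C/0.4405) = 1.3096
arm 2 (φ=120.0°): x'=0.0117, y'=0.0403
  e−x'=0.0783;  (l²−L²−(e−x')²−y'²−z²)/2L = -0.3253
  γ=atan2(-0.4206,0.0783)=-1.3868;  ψ=arccos(-0.7603)=2.4346;  θ2=γ+ψ≈1.0478
rotate P by −φ3: (0.0291, -0.0303, -0.4206)
  A=0.0609, B=-0.4206, C=(l²−L²−A²−y'²−z²)/(2L)=-0.3097
  γ=atan2(-0.4206,0.0609)=-1.4269;  ψ=arccos(-0.7287)=2.3872;  θ3=γ+ψ≈0.9603

θ₁ = 1.3096, θ₂ = 1.0478, θ₃ = 0.9603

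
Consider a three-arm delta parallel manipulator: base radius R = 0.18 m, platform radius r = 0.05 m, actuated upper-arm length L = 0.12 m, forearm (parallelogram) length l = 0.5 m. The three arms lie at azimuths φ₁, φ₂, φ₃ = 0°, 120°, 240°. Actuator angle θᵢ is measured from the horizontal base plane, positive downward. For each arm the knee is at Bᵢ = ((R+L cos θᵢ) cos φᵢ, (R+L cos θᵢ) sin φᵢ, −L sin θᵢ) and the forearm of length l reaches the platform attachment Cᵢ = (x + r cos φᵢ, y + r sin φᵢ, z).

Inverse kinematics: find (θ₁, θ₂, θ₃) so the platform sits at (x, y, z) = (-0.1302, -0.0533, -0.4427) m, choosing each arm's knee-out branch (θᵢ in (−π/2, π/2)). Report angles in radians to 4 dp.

θ₁ = 0.7850, θ₂ = 0.1741, θ₃ = -0.2619

φ1=0.0° → target in arm frame (-0.1302, -0.0533)
  A=0.2602, B=-0.4427, C=(l²−L²−A²−y'²−z²)/(2L)=-0.1289
  γ=atan2(-0.4427,0.2602)=-1.0394;  ψ=arccos(-0.2510)=1.8245;  θ1=γ+ψ≈0.7850
φ2=120.0° → target in arm frame (0.0189, 0.1394)
  A=0.1111, B=-0.4427, C=(l²−L²−A²−y'²−z²)/(2L)=0.0327
  √(A²+B²)=0.4564;  θ2 = -1.3250+1.4991 ≈ 0.1741
φ3=240.0° → target in arm frame (0.1113, -0.0861)
  e−x'=0.0187;  (l²−L²−(e−x')²−y'²−z²)/2L = 0.1327
  √(A²+B²)=0.4431;  θ3 = -1.5285+1.2666 ≈ -0.2619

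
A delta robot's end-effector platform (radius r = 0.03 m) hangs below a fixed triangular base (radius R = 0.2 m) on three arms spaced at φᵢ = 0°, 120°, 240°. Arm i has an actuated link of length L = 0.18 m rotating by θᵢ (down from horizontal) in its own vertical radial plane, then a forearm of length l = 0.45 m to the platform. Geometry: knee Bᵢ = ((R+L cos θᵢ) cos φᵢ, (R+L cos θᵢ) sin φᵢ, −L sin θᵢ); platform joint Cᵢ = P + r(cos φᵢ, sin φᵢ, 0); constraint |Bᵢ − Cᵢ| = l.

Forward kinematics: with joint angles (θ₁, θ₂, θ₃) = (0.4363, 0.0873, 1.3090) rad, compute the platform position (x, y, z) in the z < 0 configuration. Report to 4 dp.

(0.0544, 0.1767, -0.3820)

φ1=0.0°: virtual centre (0.3331, 0.0000, -0.0761), radius l
S2 = (0.3493·cos120.0°, 0.3493·sin120.0°, -0.0157) = (-0.1747, 0.3025, -0.0157)
arm 3 at φ=240.0°: ρ3 = 0.2166;  S3 = (-0.1083, -0.1876, -0.1739)
|S₂|²−|S₁|² = 0.0055;  |S₃|²−|S₁|² = -0.0396
[-1.0156 0.6050 0.1207]·P = 0.0055;  [-0.8829 -0.3751 -0.1956]·P = -0.0396
det = 0.9151;  x = 0.0239+-0.0798z,  y = 0.0493+-0.3336z
sphere 1 gives Az²+Bz+C=0 with A=1.1176, B=0.1686, C=-0.0987;  B²−4AC=0.4696;  roots -0.3820, 0.2311;  negative root z = -0.3820
x = 0.0544, y = 0.1767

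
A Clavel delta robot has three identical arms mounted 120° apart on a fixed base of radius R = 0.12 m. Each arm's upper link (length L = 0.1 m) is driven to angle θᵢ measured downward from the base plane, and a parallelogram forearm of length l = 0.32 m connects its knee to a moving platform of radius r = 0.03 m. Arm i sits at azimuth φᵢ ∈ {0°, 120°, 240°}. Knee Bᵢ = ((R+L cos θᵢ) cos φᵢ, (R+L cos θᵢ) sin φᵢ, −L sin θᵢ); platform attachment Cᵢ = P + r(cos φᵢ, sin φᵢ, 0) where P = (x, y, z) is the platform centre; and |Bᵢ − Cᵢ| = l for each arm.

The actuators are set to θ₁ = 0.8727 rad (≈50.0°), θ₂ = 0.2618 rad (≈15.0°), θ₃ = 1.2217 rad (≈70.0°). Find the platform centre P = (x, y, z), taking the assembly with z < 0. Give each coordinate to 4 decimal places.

(-0.0122, 0.1029, -0.3298)

φ1=0.0°: virtual centre (0.1543, 0.0000, -0.0766), radius l
S2 = (0.1866·cos120.0°, 0.1866·sin120.0°, -0.0259) = (-0.0933, 0.1616, -0.0259)
S3 = (0.1242·cos240.0°, 0.1242·sin240.0°, -0.0940) = (-0.0621, -0.1076, -0.0940)
|S₂|²−|S₁|² = 0.0058;  |S₃|²−|S₁|² = -0.0054
linear system: -0.4951x+0.3232y = 0.0058−0.1014z; -0.4328x+-0.2151y = -0.0054−-0.0347z
Cramer: x(z) = 0.0020+0.0430z;  y(z) = 0.0211-0.2480z
sphere 1 gives Az²+Bz+C=0 with A=1.0633, B=0.1296, C=-0.0729;  B²−4AC=0.3269;  roots -0.3298, 0.2079;  negative root z = -0.3298
x = -0.0122, y = 0.1029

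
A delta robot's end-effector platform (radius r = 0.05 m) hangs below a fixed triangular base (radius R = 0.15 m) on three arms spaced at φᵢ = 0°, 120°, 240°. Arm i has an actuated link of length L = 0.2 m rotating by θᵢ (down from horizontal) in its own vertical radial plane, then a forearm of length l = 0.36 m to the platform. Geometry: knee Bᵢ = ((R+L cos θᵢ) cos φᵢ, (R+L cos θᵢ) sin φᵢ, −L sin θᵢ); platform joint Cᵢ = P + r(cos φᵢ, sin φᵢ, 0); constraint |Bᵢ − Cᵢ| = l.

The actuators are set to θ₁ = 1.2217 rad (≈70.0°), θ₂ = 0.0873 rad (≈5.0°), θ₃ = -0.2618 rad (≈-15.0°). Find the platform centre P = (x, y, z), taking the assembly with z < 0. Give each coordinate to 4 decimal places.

(-0.1881, -0.0306, -0.2276)

φ1=0.0°: virtual centre (0.1684, 0.0000, -0.1879), radius l
centre 2 = (0.2992·cos120.0°, 0.2992·sin120.0°, -0.0174) = (-0.1496, 0.2591, -0.0174)
arm 3 at φ=240.0°: ρ3 = 0.2932;  centre 3 = (-0.1466, -0.2539, 0.0518)
|centre ₂|²−|centre ₁|² = 0.0262;  |centre ₃|²−|centre ₁|² = 0.0250
linear system: -0.6361x+0.5183y = 0.0262−0.3410z; -0.6300x+-0.5078y = 0.0250−0.4794z
det = 0.6495;  x = -0.0404+0.6491z,  y = 0.0009+0.1387z
quadratic in z: (1.4406)z²+(0.1051)z+(-0.0507)=0, √Δ=0.5506 → z ∈ {-0.2276, 0.1546}; z = -0.2276 (taking z<0)
x = -0.1881, y = -0.0306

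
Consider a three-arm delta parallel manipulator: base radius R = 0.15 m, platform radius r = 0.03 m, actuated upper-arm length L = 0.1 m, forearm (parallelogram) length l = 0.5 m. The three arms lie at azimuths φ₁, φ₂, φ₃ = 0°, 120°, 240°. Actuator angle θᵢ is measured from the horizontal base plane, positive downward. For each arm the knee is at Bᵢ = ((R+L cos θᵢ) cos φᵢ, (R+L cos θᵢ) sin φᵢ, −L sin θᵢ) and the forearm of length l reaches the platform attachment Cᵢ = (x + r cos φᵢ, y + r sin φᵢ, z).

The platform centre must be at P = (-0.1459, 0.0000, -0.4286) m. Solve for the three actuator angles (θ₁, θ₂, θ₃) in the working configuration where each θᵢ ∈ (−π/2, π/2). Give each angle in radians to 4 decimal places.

rotate P by −φ1: (-0.1459, 0.0000, -0.4286)
  A=0.2659, B=-0.4286, C=(l²−L²−A²−y'²−z²)/(2L)=-0.0720
  γ=atan2(-0.4286,0.2659)=-1.0155;  ψ=arccos(-0.1428)=1.7140;  θ1=γ+ψ≈0.6985
rotate P by −φ2: (0.0729, 0.1264, -0.4286)
  A=0.0471, B=-0.4286, C=(l²−L²−A²−y'²−z²)/(2L)=0.1906
  √(A²+B²)=0.4312;  θ2 = -1.4615+1.1129 ≈ -0.3486
rotate P by −φ3: (0.0730, -0.1264, -0.4286)
  e−x'=0.0470;  (l²−L²−(e−x')²−y'²−z²)/2L = 0.1906
  √(A²+B²)=0.4312;  θ3 = -1.4615+1.1129 ≈ -0.3486

θ₁ = 0.6985, θ₂ = -0.3486, θ₃ = -0.3486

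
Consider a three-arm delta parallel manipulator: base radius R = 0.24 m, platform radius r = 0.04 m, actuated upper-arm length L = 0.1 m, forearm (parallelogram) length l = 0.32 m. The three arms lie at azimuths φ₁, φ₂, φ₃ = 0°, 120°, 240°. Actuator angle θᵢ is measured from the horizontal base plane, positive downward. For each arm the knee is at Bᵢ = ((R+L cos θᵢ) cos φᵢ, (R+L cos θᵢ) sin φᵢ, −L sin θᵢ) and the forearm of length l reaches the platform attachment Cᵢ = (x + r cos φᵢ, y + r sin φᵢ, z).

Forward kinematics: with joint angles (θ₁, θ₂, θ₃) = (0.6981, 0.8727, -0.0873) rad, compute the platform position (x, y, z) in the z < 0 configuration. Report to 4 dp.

S1 = (0.2766·cos0.0°, 0.2766·sin0.0°, -0.0643) = (0.2766, 0.0000, -0.0643)
arm 2 at φ=120.0°: (R−r)+L cos θ2 = 0.2643;  S2 = (-0.1321, 0.2289, -0.0766)
arm 3 at φ=240.0°: (R−r)+L cos θ3 = 0.2996;  S3 = (-0.1498, -0.2595, 0.0087)
subtract pairs → two planes through P
[-0.8175 0.4577 -0.0247]·P = -0.0049;  [-0.8528 -0.5190 0.1460]·P = 0.0092
Cramer: x(z) = -0.0020+0.0663z;  y(z) = -0.0144+0.1723z
into |P−S₁|² = l²: 1.0341z² + 0.0866z + -0.0204 = 0;  Δ = 0.0920;  z = -0.1885 or 0.1048 → z<0 root = -0.1885
x = -0.0145, y = -0.0469

(-0.0145, -0.0469, -0.1885)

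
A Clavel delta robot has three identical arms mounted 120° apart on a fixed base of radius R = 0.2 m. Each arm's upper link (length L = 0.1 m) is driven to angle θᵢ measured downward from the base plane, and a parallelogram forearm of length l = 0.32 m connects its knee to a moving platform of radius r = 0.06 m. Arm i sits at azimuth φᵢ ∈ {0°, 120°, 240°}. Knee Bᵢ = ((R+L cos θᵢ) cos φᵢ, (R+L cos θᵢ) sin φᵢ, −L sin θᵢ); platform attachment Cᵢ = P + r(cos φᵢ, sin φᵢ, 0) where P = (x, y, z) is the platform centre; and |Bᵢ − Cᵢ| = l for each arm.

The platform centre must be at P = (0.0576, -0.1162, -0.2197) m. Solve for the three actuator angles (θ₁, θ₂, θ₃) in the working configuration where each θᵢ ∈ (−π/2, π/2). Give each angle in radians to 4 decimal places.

φ1=0.0° → target in arm frame (0.0576, -0.1162)
  A cos θ + B sin θ = C:  0.0824·cos θ + -0.2197·sin θ = 0.1192
  γ=atan2(-0.2197,0.0824)=-1.2120;  ψ=arccos(0.5080)=1.0379;  θ1=γ+ψ≈-0.1740
rotate P by −φ2: (-0.1294, 0.0082, -0.2197)
  A=0.2694, B=-0.2197, C=(l²−L²−A²−y'²−z²)/(2L)=-0.1426
  γ=atan2(-0.2197,0.2694)=-0.6841;  ψ=arccos(-0.4103)=1.9936;  θ2=γ+ψ≈1.3095
arm 3 (φ=240.0°): x'=0.0718, y'=0.1080
  A cos θ + B sin θ = C:  0.0682·cos θ + -0.2197·sin θ = 0.1391
  √(A²+B²)=0.2300;  θ3 = -1.2699+0.9213 ≈ -0.3487

θ₁ = -0.1740, θ₂ = 1.3095, θ₃ = -0.3487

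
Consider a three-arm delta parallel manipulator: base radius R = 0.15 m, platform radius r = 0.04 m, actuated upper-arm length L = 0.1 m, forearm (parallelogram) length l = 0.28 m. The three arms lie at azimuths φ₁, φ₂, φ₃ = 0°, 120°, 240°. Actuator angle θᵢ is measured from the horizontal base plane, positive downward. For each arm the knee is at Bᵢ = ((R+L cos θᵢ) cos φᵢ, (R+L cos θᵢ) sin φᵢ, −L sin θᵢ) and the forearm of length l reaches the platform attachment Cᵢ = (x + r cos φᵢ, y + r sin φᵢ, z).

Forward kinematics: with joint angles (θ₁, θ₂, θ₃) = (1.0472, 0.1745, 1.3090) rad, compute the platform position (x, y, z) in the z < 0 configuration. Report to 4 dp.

(-0.0260, 0.0960, -0.2726)

centre 1 = (0.1600·cos0.0°, 0.1600·sin0.0°, -0.0866) = (0.1600, 0.0000, -0.0866)
arm 2 at φ=120.0°: e+L cos θ2 = 0.2085;  centre 2 = (-0.1042, 0.1806, -0.0174)
arm 3 at φ=240.0°: e+L cos θ3 = 0.1359;  centre 3 = (-0.0679, -0.1177, -0.0966)
subtract pairs → two planes through P
linear system: -0.5285x+0.3611y = 0.0107−0.1385z; -0.4559x+-0.2354y = -0.0053−-0.0200z
det = 0.2890;  x = -0.0021+0.0878z,  y = 0.0265+-0.2550z
sphere 1 gives Az²+Bz+C=0 with A=1.0727, B=0.1312, C=-0.0439;  B²−4AC=0.2057;  roots -0.2726, 0.1503;  negative root z = -0.2726
x = -0.0260, y = 0.0960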